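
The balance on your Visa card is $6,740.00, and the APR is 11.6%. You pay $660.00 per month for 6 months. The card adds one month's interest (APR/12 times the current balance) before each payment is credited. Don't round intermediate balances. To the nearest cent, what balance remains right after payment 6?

$3,083.55

Monthly rate r = 11.6%/12 = 0.966667% = 0.00966667.
Each month: B ← B·(1+r) − $660.00.
Month 1: interest $65.15; balance after payment $6,145.15.
Month 2: interest $59.40; balance after payment $5,544.56.
Month 3: interest $53.60; balance after payment $4,938.15.
Month 4: interest $47.74; balance after payment $4,325.89.
Month 5: interest $41.82; balance after payment $3,707.71.
Month 6: interest $35.84; balance after payment $3,083.55.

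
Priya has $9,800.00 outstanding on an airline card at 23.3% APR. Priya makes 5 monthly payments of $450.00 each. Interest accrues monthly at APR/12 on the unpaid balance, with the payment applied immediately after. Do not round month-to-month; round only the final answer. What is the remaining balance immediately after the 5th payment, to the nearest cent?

$8,450.00

Monthly rate r = 23.3%/12 = 1.94167% = 0.0194167.
Each month: B ← B·(1+r) − $450.00.
Month 1: interest $190.28; balance after payment $9,540.28.
Month 2: interest $185.24; balance after payment $9,275.52.
Month 3: interest $180.10; balance after payment $9,005.62.
Month 4: interest $174.86; balance after payment $8,730.48.
Month 5: interest $169.52; balance after payment $8,450.00.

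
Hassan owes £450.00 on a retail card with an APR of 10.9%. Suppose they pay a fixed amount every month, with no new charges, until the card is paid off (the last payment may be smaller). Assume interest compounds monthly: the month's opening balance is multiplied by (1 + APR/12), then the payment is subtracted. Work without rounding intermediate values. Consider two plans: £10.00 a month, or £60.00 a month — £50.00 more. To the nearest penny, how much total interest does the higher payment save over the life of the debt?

Monthly rate r = 10.9%/12 = 0.908333% = 0.00908333.
At £10.00/mo: n = ⌈−ln(1 − rB₀/P)/ln(1+r)⌉ = 59 payments (last £1.18); total interest = total paid − £450.00 = £131.18.
At £60.00/mo: 8 payments (last £48.22); total interest £18.22.
Interest saved = £131.18 − £18.22 = £112.96.

£112.96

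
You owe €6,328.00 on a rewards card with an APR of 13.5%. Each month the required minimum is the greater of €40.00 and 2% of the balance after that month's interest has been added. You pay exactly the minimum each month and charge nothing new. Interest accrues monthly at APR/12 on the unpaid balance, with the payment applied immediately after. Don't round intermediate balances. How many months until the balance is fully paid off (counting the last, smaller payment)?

202 months

Monthly rate r = 13.5%/12 = 1.125% = 0.01125.
While 2% of the post-interest balance exceeds €40.00, each month B ← (B·(1+r))·(1 − 0.02), i.e. B shrinks by the factor (1+r)·0.98 = 0.99102.
This holds for months 1–130. Entering month 131 the balance is €1,960.04; 2% of the post-interest balance is now below €40.00, so the flat €40.00 minimum applies from here.
From month 131 a fixed €40.00 at rate r clears €1,960.04 in 72 more payments. Total: 130 + 72 = 202 months.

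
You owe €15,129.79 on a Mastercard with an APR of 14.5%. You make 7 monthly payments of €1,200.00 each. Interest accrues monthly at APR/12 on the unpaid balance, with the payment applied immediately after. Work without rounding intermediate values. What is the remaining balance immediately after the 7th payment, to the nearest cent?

Monthly rate r = 14.5%/12 = 1.20833% = 0.0120833.
Each month: B ← B·(1+r) − €1,200.00.
Month 1: interest €182.82; balance after payment €14,112.61.
Month 2: interest €170.53; balance after payment €13,083.14.
Month 3: interest €158.09; balance after payment €12,041.22.
Month 4: interest €145.50; balance after payment €10,986.72.
Month 5: interest €132.76; balance after payment €9,919.48.
Month 6: interest €119.86; balance after payment €8,839.34.
Month 7: interest €106.81; balance after payment €7,746.15.

€7,746.15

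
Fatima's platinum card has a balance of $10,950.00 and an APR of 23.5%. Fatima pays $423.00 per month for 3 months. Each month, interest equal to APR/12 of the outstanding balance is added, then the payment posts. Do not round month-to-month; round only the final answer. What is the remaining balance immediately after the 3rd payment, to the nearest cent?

Monthly rate r = 23.5%/12 = 1.95833% = 0.0195833.
Each month: B ← B·(1+r) − $423.00.
Month 1: interest $214.44; balance after payment $10,741.44.
Month 2: interest $210.35; balance after payment $10,528.79.
Month 3: interest $206.19; balance after payment $10,311.98.

$10,311.98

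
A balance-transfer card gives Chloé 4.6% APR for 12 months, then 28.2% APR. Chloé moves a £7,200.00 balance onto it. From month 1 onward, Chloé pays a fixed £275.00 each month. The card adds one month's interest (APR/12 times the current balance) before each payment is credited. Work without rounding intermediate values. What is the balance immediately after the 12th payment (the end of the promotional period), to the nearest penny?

£4,167.80

Promo months 1–12 at r₀ = 4.6%/12 = 0.00383333; months 13+ at r₁ = 28.2%/12 = 0.0235.
After month 12: iterate B ← B·(1+r₀) − £275.00 for 12 months → £4,167.80.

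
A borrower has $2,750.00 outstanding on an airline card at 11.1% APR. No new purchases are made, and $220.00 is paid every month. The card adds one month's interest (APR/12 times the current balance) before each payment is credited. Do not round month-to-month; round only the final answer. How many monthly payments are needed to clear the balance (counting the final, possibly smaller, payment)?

14 payments

Monthly rate r = 11.1%/12 = 0.925% = 0.00925.
Recurrence: B ← B·(1+r) − $220.00.
Month 1: interest $25.44; balance after payment $2,555.44.
Month 2: interest $23.64; balance after payment $2,359.08.
Closed form: n = −ln(1 − rB₀/P)/ln(1+r) = −ln(0.88438)/ln(1.00925) ≈ 13.345, so the balance reaches zero during payment 14.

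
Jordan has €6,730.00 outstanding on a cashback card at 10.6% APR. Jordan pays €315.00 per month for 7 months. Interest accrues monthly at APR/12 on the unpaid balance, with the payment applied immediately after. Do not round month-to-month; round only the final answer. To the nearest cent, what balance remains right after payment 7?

€4,893.03

Monthly rate r = 10.6%/12 = 0.883333% = 0.00883333.
Each month: B ← B·(1+r) − €315.00.
Month 1: interest €59.45; balance after payment €6,474.45.
Month 2: interest €57.19; balance after payment €6,216.64.
Month 3: interest €54.91; balance after payment €5,956.55.
Month 4: interest €52.62; balance after payment €5,694.17.
Month 5: interest €50.30; balance after payment €5,429.47.
Month 6: interest €47.96; balance after payment €5,162.43.
Month 7: interest €45.60; balance after payment €4,893.03.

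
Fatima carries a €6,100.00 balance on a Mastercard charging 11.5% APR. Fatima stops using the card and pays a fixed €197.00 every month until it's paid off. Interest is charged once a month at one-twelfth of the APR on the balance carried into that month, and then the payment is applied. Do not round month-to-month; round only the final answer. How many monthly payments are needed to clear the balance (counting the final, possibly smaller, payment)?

37 months

Monthly rate r = 11.5%/12 = 0.958333% = 0.00958333.
Recurrence: B ← B·(1+r) − €197.00.
Month 1: interest €58.46; balance after payment €5,961.46.
Month 2: interest €57.13; balance after payment €5,821.59.
Closed form: n = −ln(1 − rB₀/P)/ln(1+r) = −ln(0.70326)/ln(1.00958) ≈ 36.910, so the balance reaches zero during payment 37.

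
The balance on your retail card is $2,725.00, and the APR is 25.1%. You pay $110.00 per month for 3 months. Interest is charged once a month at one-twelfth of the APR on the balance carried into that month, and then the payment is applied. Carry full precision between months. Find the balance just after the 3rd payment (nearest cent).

Monthly rate r = 25.1%/12 = 2.09167% = 0.0209167.
Each month: B ← B·(1+r) − $110.00.
Month 1: interest $57.00; balance after payment $2,672.00.
Month 2: interest $55.89; balance after payment $2,617.89.
Month 3: interest $54.76; balance after payment $2,562.64.

$2,562.64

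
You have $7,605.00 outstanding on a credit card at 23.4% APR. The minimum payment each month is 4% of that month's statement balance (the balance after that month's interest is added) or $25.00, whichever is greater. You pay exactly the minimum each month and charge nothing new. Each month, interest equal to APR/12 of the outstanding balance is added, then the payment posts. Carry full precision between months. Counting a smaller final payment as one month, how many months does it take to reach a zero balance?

Monthly rate r = 23.4%/12 = 1.95% = 0.0195.
While 4% of the post-interest balance exceeds $25.00, each month B ← (B·(1+r))·(1 − 0.04), i.e. B shrinks by the factor (1+r)·0.96 = 0.97872.
This holds for months 1–118. Entering month 119 the balance is $600.89; 4% of the post-interest balance is now below $25.00, so the flat $25.00 minimum applies from here.
From month 119 a fixed $25.00 at rate r clears $600.89 in 33 more payments. Total: 118 + 33 = 151 months.

151 months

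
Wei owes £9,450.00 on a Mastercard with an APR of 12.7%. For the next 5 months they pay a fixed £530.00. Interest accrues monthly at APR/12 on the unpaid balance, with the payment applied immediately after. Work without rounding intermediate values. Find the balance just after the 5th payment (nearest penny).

£7,254.07

Monthly rate r = 12.7%/12 = 1.05833% = 0.0105833.
Each month: B ← B·(1+r) − £530.00.
Month 1: interest £100.01; balance after payment £9,020.01.
Month 2: interest £95.46; balance after payment £8,585.47.
Month 3: interest £90.86; balance after payment £8,146.34.
Month 4: interest £86.22; balance after payment £7,702.55.
Month 5: interest £81.52; balance after payment £7,254.07.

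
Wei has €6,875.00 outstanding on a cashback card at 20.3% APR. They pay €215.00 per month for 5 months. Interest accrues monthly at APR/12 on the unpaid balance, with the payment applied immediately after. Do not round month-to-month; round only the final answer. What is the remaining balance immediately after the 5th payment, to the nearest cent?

€6,364.53

Monthly rate r = 20.3%/12 = 1.69167% = 0.0169167.
Each month: B ← B·(1+r) − €215.00.
Month 1: interest €116.30; balance after payment €6,776.30.
Month 2: interest €114.63; balance after payment €6,675.93.
Month 3: interest €112.93; balance after payment €6,573.87.
Month 4: interest €111.21; balance after payment €6,470.08.
Month 5: interest €109.45; balance after payment €6,364.53.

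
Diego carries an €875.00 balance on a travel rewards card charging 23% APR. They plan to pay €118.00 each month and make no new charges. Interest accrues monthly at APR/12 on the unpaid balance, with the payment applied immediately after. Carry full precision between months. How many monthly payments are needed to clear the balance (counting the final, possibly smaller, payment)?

9 payments

Monthly rate r = 23%/12 = 1.91667% = 0.0191667.
Recurrence: B ← B·(1+r) − €118.00.
Month 1: interest €16.77; balance after payment €773.77.
Month 2: interest €14.83; balance after payment €670.60.
Closed form: n = −ln(1 − rB₀/P)/ln(1+r) = −ln(0.85787)/ln(1.01917) ≈ 8.075, so the balance reaches zero during payment 9.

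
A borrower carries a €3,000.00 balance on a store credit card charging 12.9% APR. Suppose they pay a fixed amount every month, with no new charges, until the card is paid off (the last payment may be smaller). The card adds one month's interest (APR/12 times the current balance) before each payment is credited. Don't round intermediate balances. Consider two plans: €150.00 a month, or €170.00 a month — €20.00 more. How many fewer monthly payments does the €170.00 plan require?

3 fewer payments

Monthly rate r = 12.9%/12 = 1.075% = 0.01075.
At €150.00/mo: n = ⌈−ln(1 − rB₀/P)/ln(1+r)⌉ = 23 payments (last €96.05); total interest = total paid − €3,000.00 = €396.05.
At €170.00/mo: 20 payments (last €114.64); total interest €344.64.
Payments saved = 23 − 20 = 3.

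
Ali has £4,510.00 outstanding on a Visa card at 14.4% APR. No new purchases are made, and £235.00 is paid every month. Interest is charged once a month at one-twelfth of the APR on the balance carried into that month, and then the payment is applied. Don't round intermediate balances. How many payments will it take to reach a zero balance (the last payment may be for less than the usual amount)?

22 months

Monthly rate r = 14.4%/12 = 1.2% = 0.012.
Recurrence: B ← B·(1+r) − £235.00.
Month 1: interest £54.12; balance after payment £4,329.12.
Month 2: interest £51.95; balance after payment £4,146.07.
Closed form: n = −ln(1 − rB₀/P)/ln(1+r) = −ln(0.7697)/ln(1.012) ≈ 21.943, so the balance reaches zero during payment 22.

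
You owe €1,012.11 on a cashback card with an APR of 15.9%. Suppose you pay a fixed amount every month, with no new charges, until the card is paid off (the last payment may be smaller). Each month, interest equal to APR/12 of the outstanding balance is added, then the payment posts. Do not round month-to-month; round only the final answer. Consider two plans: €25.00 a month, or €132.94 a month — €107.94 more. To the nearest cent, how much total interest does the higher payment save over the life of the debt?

Monthly rate r = 15.9%/12 = 1.325% = 0.01325.
At €25.00/mo: n = ⌈−ln(1 − rB₀/P)/ln(1+r)⌉ = 59 payments (last €10.14); total interest = total paid − €1,012.11 = €448.03.
At €132.94/mo: 9 payments (last €10.47); total interest €61.88.
Interest saved = €448.03 − €61.88 = €386.15.

€386.15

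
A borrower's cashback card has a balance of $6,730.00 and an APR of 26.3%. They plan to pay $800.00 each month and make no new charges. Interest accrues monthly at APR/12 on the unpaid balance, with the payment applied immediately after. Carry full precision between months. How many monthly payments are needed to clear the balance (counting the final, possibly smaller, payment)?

10 months

Monthly rate r = 26.3%/12 = 2.19167% = 0.0219167.
Recurrence: B ← B·(1+r) − $800.00.
Month 1: interest $147.50; balance after payment $6,077.50.
Month 2: interest $133.20; balance after payment $5,410.70.
Closed form: n = −ln(1 − rB₀/P)/ln(1+r) = −ln(0.81563)/ln(1.02192) ≈ 9.400, so the balance reaches zero during payment 10.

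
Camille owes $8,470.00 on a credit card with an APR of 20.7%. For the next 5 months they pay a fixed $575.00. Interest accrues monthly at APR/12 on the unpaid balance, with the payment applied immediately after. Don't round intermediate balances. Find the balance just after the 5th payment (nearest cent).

Monthly rate r = 20.7%/12 = 1.725% = 0.01725.
Each month: B ← B·(1+r) − $575.00.
Month 1: interest $146.11; balance after payment $8,041.11.
Month 2: interest $138.71; balance after payment $7,604.82.
Month 3: interest $131.18; balance after payment $7,161.00.
Month 4: interest $123.53; balance after payment $6,709.53.
Month 5: interest $115.74; balance after payment $6,250.27.

$6,250.27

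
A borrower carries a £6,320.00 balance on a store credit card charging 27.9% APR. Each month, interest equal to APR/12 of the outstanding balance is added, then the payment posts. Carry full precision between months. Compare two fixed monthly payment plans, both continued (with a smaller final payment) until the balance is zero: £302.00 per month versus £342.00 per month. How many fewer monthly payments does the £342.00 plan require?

5 fewer payments

Monthly rate r = 27.9%/12 = 2.325% = 0.02325.
At £302.00/mo: n = ⌈−ln(1 − rB₀/P)/ln(1+r)⌉ = 30 payments (last £1.11); total interest = total paid − £6,320.00 = £2,439.11.
At £342.00/mo: 25 payments (last £148.15); total interest £2,036.15.
Payments saved = 30 − 25 = 5.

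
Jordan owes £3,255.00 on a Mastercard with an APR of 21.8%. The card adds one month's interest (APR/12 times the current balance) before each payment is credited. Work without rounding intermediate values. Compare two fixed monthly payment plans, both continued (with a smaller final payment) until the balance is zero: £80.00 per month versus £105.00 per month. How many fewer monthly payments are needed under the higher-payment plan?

28 fewer payments

Monthly rate r = 21.8%/12 = 1.81667% = 0.0181667.
At £80.00/mo: n = ⌈−ln(1 − rB₀/P)/ln(1+r)⌉ = 75 payments (last £51.56); total interest = total paid − £3,255.00 = £2,716.56.
At £105.00/mo: 47 payments (last £0.22); total interest £1,575.22.
Payments saved = 75 − 47 = 28.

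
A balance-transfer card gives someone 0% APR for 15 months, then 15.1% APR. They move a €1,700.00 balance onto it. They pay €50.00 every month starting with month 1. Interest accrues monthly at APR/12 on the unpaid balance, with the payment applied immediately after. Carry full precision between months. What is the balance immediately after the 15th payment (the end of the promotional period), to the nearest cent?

€950.00

Promo months 1–15 at r₀ = 0%/12 = 0; months 16+ at r₁ = 15.1%/12 = 0.0125833.
After month 15 (no interest yet): B = €1,700.00 − 15·€50.00 = €950.00.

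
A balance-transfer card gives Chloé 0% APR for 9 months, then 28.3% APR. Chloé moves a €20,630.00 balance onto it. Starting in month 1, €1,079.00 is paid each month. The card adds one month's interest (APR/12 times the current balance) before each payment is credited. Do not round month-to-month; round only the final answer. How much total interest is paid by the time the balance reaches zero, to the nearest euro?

Promo months 1–9 at r₀ = 0%/12 = 0; months 10+ at r₁ = 28.3%/12 = 0.0235833.
After month 9 (no interest yet): B = €20,630.00 − 9·€1,079.00 = €10,919.00.
Then at r₁ with €1,079.00/mo: n₂ = −ln(1 − r₁·B/P)/ln(1+r₁) ≈ 11.70 → 12 more payments.
Total paid = 20·€1,079.00 + €755.37 = €22,335.37; interest = €22,335.37 − €20,630.00 = €1,705.37.

€1,705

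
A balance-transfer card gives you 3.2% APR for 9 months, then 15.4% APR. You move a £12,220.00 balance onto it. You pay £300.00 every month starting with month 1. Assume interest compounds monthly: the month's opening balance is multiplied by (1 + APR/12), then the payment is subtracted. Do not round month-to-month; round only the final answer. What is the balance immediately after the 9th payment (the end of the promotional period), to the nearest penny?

£9,787.45

Promo months 1–9 at r₀ = 3.2%/12 = 0.00266667; months 10+ at r₁ = 15.4%/12 = 0.0128333.
After month 9: iterate B ← B·(1+r₀) − £300.00 for 9 months → £9,787.45.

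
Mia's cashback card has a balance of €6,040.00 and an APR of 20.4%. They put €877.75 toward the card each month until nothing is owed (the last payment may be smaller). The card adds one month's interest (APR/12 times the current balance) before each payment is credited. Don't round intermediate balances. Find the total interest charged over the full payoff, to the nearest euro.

€440

Monthly rate r = 20.4%/12 = 1.7% = 0.017.
Payoff takes n = ⌈−ln(1 − rB₀/P)/ln(1+r)⌉ = ⌈7.380⌉ = 8 payments; the last is €335.44.
Total paid = 7·€877.75 + €335.44 = €6,479.69.
Total interest = total paid − principal = €6,479.69 − €6,040.00 = €439.69.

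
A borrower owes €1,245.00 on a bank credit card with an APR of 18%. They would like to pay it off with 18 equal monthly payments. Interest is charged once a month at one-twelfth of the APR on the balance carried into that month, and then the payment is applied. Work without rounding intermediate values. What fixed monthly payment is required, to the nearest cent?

Monthly rate r = 18%/12 = 1.5% = 0.015.
Level-payment amortization: P = B₀·r / (1 − (1+r)^(−n)) = 1245.00·0.015 / (1 − 1.015^(−18)).
Denominator 1 − (1+r)^(−18) = 0.235088413.
P = 18.675 / 0.235088413 ≈ 79.44.

€79.44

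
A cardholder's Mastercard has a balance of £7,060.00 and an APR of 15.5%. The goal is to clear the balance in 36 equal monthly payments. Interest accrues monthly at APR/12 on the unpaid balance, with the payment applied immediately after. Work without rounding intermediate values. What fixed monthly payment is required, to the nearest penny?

£246.47

Monthly rate r = 15.5%/12 = 1.29167% = 0.0129167.
Level-payment amortization: P = B₀·r / (1 − (1+r)^(−n)) = 7060.00·0.0129167 / (1 − 1.01292^(−36)).
Denominator 1 − (1+r)^(−36) = 0.369991827.
P = 91.1917 / 0.369991827 ≈ 246.47.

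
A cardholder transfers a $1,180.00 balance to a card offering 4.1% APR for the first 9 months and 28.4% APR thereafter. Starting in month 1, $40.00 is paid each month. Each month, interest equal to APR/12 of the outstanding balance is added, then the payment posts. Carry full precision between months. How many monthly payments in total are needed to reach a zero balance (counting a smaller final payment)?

Promo months 1–9 at r₀ = 4.1%/12 = 0.00341667; months 10+ at r₁ = 28.4%/12 = 0.0236667.
After month 9: iterate B ← B·(1+r₀) − $40.00 for 9 months → $851.83.
Then at r₁ with $40.00/mo: n₂ = −ln(1 − r₁·B/P)/ln(1+r₁) ≈ 29.98 → 30 more payments.

39 payments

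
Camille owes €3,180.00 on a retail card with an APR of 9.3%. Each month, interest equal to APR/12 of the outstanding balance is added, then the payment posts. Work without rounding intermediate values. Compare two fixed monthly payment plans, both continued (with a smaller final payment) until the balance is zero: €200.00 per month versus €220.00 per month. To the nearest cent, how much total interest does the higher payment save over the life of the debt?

€20.93

Monthly rate r = 9.3%/12 = 0.775% = 0.00775.
At €200.00/mo: n = ⌈−ln(1 − rB₀/P)/ln(1+r)⌉ = 18 payments (last €6.83); total interest = total paid − €3,180.00 = €226.83.
At €220.00/mo: 16 payments (last €85.90); total interest €205.90.
Interest saved = €226.83 − €205.90 = €20.93.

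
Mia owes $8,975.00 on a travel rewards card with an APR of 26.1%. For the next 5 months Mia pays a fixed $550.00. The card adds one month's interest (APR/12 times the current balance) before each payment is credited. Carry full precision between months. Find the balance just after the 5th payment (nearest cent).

Monthly rate r = 26.1%/12 = 2.175% = 0.02175.
Each month: B ← B·(1+r) − $550.00.
Month 1: interest $195.21; balance after payment $8,620.21.
Month 2: interest $187.49; balance after payment $8,257.70.
Month 3: interest $179.60; balance after payment $7,887.30.
Month 4: interest $171.55; balance after payment $7,508.85.
Month 5: interest $163.32; balance after payment $7,122.17.

$7,122.17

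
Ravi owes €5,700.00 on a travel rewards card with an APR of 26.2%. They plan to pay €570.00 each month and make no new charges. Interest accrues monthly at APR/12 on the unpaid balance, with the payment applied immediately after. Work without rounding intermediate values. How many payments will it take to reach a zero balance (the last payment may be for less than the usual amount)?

12 months

Monthly rate r = 26.2%/12 = 2.18333% = 0.0218333.
Recurrence: B ← B·(1+r) − €570.00.
Month 1: interest €124.45; balance after payment €5,254.45.
Month 2: interest €114.72; balance after payment €4,799.17.
Closed form: n = −ln(1 − rB₀/P)/ln(1+r) = −ln(0.78167)/ln(1.02183) ≈ 11.405, so the balance reaches zero during payment 12.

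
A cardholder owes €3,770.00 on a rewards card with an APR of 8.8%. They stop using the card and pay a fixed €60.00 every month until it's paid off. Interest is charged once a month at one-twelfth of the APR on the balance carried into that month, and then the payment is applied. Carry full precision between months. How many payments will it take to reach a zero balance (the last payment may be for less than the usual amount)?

Monthly rate r = 8.8%/12 = 0.733333% = 0.00733333.
Recurrence: B ← B·(1+r) − €60.00.
Month 1: interest €27.65; balance after payment €3,737.65.
Month 2: interest €27.41; balance after payment €3,705.06.
Closed form: n = −ln(1 − rB₀/P)/ln(1+r) = −ln(0.53922)/ln(1.00733) ≈ 84.530, so the balance reaches zero during payment 85.

85 months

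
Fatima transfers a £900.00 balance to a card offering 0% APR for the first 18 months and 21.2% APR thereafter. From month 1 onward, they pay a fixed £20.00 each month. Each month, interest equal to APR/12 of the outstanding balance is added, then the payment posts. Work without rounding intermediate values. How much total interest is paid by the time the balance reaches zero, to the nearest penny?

Promo months 1–18 at r₀ = 0%/12 = 0; months 19+ at r₁ = 21.2%/12 = 0.0176667.
After month 18 (no interest yet): B = £900.00 − 18·£20.00 = £540.00.
Then at r₁ with £20.00/mo: n₂ = −ln(1 − r₁·B/P)/ln(1+r₁) ≈ 37.01 → 38 more payments.
Total paid = 55·£20.00 + £0.25 = £1,100.25; interest = £1,100.25 − £900.00 = £200.25.

£200.25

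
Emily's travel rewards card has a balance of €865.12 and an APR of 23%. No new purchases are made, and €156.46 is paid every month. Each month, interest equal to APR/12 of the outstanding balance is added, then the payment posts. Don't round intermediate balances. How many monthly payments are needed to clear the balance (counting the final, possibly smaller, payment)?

6 months

Monthly rate r = 23%/12 = 1.91667% = 0.0191667.
Recurrence: B ← B·(1+r) − €156.46.
Month 1: interest €16.58; balance after payment €725.24.
Month 2: interest €13.90; balance after payment €582.68.
Month 3: interest €11.17; balance after payment €437.39.
Month 4: interest €8.38; balance after payment €289.31.
Month 5: interest €5.55; balance after payment €138.40.
Month 6: interest €2.65; balance after payment €0.00.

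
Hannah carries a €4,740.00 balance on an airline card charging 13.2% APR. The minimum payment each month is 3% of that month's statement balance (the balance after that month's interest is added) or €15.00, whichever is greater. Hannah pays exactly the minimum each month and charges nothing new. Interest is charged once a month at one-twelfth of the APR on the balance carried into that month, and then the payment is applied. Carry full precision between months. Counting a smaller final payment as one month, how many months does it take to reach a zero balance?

157 months

Monthly rate r = 13.2%/12 = 1.1% = 0.011.
While 3% of the post-interest balance exceeds €15.00, each month B ← (B·(1+r))·(1 − 0.03), i.e. B shrinks by the factor (1+r)·0.97 = 0.98067.
This holds for months 1–116. Entering month 117 the balance is €492.53; 3% of the post-interest balance is now below €15.00, so the flat €15.00 minimum applies from here.
From month 117 a fixed €15.00 at rate r clears €492.53 in 41 more payments. Total: 116 + 41 = 157 months.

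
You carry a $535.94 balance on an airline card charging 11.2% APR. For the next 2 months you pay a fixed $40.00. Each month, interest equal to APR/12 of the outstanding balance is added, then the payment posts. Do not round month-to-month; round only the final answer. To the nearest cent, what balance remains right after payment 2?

Monthly rate r = 11.2%/12 = 0.933333% = 0.00933333.
Each month: B ← B·(1+r) − $40.00.
Month 1: interest $5.00; balance after payment $500.94.
Month 2: interest $4.68; balance after payment $465.62.

$465.62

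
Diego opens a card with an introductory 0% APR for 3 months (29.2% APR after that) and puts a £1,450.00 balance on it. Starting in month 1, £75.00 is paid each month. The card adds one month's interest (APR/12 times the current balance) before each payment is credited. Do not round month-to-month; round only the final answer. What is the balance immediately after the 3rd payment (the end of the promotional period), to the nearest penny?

£1,225.00

Promo months 1–3 at r₀ = 0%/12 = 0; months 4+ at r₁ = 29.2%/12 = 0.0243333.
After month 3 (no interest yet): B = £1,450.00 − 3·£75.00 = £1,225.00.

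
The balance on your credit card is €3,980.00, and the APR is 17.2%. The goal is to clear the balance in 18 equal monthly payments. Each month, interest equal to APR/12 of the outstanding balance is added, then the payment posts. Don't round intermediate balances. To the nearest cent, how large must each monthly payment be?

Monthly rate r = 17.2%/12 = 1.43333% = 0.0143333.
Level-payment amortization: P = B₀·r / (1 − (1+r)^(−n)) = 3980.00·0.0143333 / (1 − 1.01433^(−18)).
Denominator 1 − (1+r)^(−18) = 0.225988448.
P = 57.0467 / 0.225988448 ≈ 252.43.

€252.43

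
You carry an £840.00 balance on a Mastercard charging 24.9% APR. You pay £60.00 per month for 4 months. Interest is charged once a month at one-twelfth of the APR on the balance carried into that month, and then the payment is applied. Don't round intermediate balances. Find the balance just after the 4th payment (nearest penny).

£664.35

Monthly rate r = 24.9%/12 = 2.075% = 0.02075.
Each month: B ← B·(1+r) − £60.00.
Month 1: interest £17.43; balance after payment £797.43.
Month 2: interest £16.55; balance after payment £753.98.
Month 3: interest £15.65; balance after payment £709.62.
Month 4: interest £14.72; balance after payment £664.35.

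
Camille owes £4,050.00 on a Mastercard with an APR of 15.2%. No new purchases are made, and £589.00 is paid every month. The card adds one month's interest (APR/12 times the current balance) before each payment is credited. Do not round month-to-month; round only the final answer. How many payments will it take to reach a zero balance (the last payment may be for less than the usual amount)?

8 months

Monthly rate r = 15.2%/12 = 1.26667% = 0.0126667.
Recurrence: B ← B·(1+r) − £589.00.
Month 1: interest £51.30; balance after payment £3,512.30.
Month 2: interest £44.49; balance after payment £2,967.79.
Closed form: n = −ln(1 − rB₀/P)/ln(1+r) = −ln(0.9129)/ln(1.01267) ≈ 7.240, so the balance reaches zero during payment 8.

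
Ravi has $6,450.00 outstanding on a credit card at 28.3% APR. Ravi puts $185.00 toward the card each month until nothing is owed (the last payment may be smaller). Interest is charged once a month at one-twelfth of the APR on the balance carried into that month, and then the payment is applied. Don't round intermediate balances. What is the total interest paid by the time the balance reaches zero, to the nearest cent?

$7,258.90

Monthly rate r = 28.3%/12 = 2.35833% = 0.0235833.
Payoff takes n = ⌈−ln(1 − rB₀/P)/ln(1+r)⌉ = ⌈74.101⌉ = 75 payments; the last is $18.90.
Total paid = 74·$185.00 + $18.90 = $13,708.90.
Total interest = total paid − principal = $13,708.90 − $6,450.00 = $7,258.90.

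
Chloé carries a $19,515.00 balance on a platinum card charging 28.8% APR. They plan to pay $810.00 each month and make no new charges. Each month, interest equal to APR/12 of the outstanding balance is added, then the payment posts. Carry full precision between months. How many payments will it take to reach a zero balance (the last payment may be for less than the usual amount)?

37 payments

Monthly rate r = 28.8%/12 = 2.4% = 0.024.
Recurrence: B ← B·(1+r) − $810.00.
Month 1: interest $468.36; balance after payment $19,173.36.
Month 2: interest $460.16; balance after payment $18,823.52.
Closed form: n = −ln(1 − rB₀/P)/ln(1+r) = −ln(0.42178)/ln(1.024) ≈ 36.400, so the balance reaches zero during payment 37.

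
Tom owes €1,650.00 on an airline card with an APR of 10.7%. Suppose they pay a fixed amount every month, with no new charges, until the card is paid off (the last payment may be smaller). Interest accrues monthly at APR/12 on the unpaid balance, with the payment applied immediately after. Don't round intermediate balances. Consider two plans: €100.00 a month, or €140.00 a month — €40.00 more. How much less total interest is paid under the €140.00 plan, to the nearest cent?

€41.54

Monthly rate r = 10.7%/12 = 0.891667% = 0.00891667.
At €100.00/mo: n = ⌈−ln(1 − rB₀/P)/ln(1+r)⌉ = 18 payments (last €92.75); total interest = total paid − €1,650.00 = €142.75.
At €140.00/mo: 13 payments (last €71.21); total interest €101.21.
Interest saved = €142.75 − €101.21 = €41.54.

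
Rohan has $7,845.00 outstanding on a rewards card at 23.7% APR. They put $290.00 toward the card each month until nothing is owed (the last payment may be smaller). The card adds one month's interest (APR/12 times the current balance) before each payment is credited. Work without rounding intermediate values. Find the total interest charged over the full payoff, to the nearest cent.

$3,486.10

Monthly rate r = 23.7%/12 = 1.975% = 0.01975.
Payoff takes n = ⌈−ln(1 − rB₀/P)/ln(1+r)⌉ = ⌈39.072⌉ = 40 payments; the last is $21.10.
Total paid = 39·$290.00 + $21.10 = $11,331.10.
Total interest = total paid − principal = $11,331.10 − $7,845.00 = $3,486.10.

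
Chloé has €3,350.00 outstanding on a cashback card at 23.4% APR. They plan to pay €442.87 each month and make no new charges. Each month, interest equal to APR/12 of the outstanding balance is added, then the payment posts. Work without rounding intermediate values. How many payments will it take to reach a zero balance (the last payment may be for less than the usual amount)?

9 payments

Monthly rate r = 23.4%/12 = 1.95% = 0.0195.
Recurrence: B ← B·(1+r) − €442.87.
Month 1: interest €65.33; balance after payment €2,972.45.
Month 2: interest €57.96; balance after payment €2,587.55.
Closed form: n = −ln(1 − rB₀/P)/ln(1+r) = −ln(0.8525)/ln(1.0195) ≈ 8.263, so the balance reaches zero during payment 9.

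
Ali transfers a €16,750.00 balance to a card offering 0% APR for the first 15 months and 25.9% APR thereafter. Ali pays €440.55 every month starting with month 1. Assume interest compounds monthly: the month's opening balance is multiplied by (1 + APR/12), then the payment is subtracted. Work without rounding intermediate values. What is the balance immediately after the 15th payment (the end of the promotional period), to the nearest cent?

€10,141.75

Promo months 1–15 at r₀ = 0%/12 = 0; months 16+ at r₁ = 25.9%/12 = 0.0215833.
After month 15 (no interest yet): B = €16,750.00 − 15·€440.55 = €10,141.75.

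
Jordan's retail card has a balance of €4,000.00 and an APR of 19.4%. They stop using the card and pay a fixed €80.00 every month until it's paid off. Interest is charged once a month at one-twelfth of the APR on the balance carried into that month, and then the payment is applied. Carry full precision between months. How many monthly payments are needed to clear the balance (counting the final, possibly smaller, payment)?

104 payments

Monthly rate r = 19.4%/12 = 1.61667% = 0.0161667.
Recurrence: B ← B·(1+r) − €80.00.
Month 1: interest €64.67; balance after payment €3,984.67.
Month 2: interest €64.42; balance after payment €3,969.09.
Closed form: n = −ln(1 − rB₀/P)/ln(1+r) = −ln(0.19167)/ln(1.01617) ≈ 103.009, so the balance reaches zero during payment 104.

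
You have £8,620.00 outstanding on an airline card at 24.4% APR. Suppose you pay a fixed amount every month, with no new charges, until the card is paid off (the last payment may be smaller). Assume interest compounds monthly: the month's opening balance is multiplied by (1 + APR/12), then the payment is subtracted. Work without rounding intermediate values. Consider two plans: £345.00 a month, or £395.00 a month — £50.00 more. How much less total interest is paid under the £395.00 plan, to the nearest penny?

£648.94

Monthly rate r = 24.4%/12 = 2.03333% = 0.0203333.
At £345.00/mo: n = ⌈−ln(1 − rB₀/P)/ln(1+r)⌉ = 36 payments (last £83.37); total interest = total paid − £8,620.00 = £3,538.37.
At £395.00/mo: 30 payments (last £54.43); total interest £2,889.43.
Interest saved = £3,538.37 − £2,889.43 = £648.94.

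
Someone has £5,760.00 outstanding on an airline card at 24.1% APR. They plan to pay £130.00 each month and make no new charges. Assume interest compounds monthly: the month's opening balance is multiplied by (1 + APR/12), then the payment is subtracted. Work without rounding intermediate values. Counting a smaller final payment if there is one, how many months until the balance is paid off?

111 months

Monthly rate r = 24.1%/12 = 2.00833% = 0.0200833.
Recurrence: B ← B·(1+r) − £130.00.
Month 1: interest £115.68; balance after payment £5,745.68.
Month 2: interest £115.39; balance after payment £5,731.07.
Closed form: n = −ln(1 − rB₀/P)/ln(1+r) = −ln(0.11015)/ln(1.02008) ≈ 110.935, so the balance reaches zero during payment 111.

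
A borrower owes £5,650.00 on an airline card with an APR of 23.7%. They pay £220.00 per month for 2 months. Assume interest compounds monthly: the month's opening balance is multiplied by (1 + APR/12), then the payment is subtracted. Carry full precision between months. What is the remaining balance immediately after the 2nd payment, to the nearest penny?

£5,431.03

Monthly rate r = 23.7%/12 = 1.975% = 0.01975.
Each month: B ← B·(1+r) − £220.00.
Month 1: interest £111.59; balance after payment £5,541.59.
Month 2: interest £109.45; balance after payment £5,431.03.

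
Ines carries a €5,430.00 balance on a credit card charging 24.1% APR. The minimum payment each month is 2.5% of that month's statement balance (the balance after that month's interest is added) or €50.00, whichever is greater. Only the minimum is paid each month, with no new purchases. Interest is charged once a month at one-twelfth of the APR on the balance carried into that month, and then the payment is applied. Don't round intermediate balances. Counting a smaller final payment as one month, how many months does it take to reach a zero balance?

Monthly rate r = 24.1%/12 = 2.00833% = 0.0200833.
While 2.5% of the post-interest balance exceeds €50.00, each month B ← (B·(1+r))·(1 − 0.025), i.e. B shrinks by the factor (1+r)·0.975 = 0.99458.
This holds for months 1–188. Entering month 189 the balance is €1,955.11; 2.5% of the post-interest balance is now below €50.00, so the flat €50.00 minimum applies from here.
From month 189 a fixed €50.00 at rate r clears €1,955.11 in 78 more payments. Total: 188 + 78 = 266 months.

266 months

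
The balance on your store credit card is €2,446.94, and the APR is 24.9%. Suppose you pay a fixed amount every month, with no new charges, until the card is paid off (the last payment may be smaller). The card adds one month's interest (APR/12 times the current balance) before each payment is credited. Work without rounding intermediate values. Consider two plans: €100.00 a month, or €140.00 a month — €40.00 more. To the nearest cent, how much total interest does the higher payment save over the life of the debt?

€380.40

Monthly rate r = 24.9%/12 = 2.075% = 0.02075.
At €100.00/mo: n = ⌈−ln(1 − rB₀/P)/ln(1+r)⌉ = 35 payments (last €51.23); total interest = total paid − €2,446.94 = €1,004.29.
At €140.00/mo: 22 payments (last €130.83); total interest €623.89.
Interest saved = €1,004.29 − €623.89 = €380.40.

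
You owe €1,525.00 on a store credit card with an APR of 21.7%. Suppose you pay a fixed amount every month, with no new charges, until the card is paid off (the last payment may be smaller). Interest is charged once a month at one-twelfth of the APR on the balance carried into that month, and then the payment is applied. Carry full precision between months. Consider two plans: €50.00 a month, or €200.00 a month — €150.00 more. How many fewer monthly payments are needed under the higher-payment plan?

Monthly rate r = 21.7%/12 = 1.80833% = 0.0180833.
At €50.00/mo: n = ⌈−ln(1 − rB₀/P)/ln(1+r)⌉ = 45 payments (last €37.42); total interest = total paid − €1,525.00 = €712.42.
At €200.00/mo: 9 payments (last €56.08); total interest €131.08.
Payments saved = 45 − 9 = 36.

36 fewer payments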